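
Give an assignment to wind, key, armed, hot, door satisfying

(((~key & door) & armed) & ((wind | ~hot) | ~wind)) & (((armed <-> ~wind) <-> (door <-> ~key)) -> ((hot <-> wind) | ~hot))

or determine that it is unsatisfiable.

wind = False; key = False; armed = True; hot = False; door = True

  ((~key & door) & armed) & ((wind | ~hot) | ~wind) = True
    (~key & door) & armed = True
      ~key & door = True
        ~key = True
    (wind | ~hot) | ~wind = True
      wind | ~hot = True
        ~hot = True
      ~wind = True
  ((armed <-> ~wind) <-> (door <-> ~key)) -> ((hot <-> wind) | ~hot) = True
    (armed <-> ~wind) <-> (door <-> ~key) = True
      armed <-> ~wind = True
        ~wind = True
      door <-> ~key = True
        ~key = True
    (hot <-> wind) | ~hot = True
      hot <-> wind = True
      ~hot = True
Both conjuncts True, so the formula holds.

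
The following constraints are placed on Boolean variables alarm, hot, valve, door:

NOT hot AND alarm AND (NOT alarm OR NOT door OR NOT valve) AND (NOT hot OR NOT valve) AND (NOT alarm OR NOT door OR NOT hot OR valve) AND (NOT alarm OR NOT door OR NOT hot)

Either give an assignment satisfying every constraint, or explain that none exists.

alarm = True, hot = False, valve = True, door = False

Unit clause (NOT hot) forces hot = False.
Unit clause (alarm) forces alarm = True.
Set valve = True.
  then (NOT alarm OR NOT door OR NOT valve) forces door = False.
Check each clause:
  (NOT hot): NOT hot holds.
  (alarm): alarm holds.
  (NOT alarm OR NOT door OR NOT valve): NOT door holds.
  (NOT hot OR NOT valve): NOT hot holds.
  (NOT alarm OR NOT door OR NOT hot OR valve): NOT door holds.
  (NOT alarm OR NOT door OR NOT hot): NOT door holds.
All clauses satisfied.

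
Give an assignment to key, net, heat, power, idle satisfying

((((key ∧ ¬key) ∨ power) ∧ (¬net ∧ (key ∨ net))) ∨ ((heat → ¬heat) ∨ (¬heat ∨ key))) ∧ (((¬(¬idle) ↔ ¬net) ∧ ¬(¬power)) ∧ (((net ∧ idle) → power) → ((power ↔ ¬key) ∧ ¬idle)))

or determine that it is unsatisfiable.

key=F, net=T, heat=F, power=T, idle=F

  (((key ∧ ¬key) ∨ power) ∧ (¬net ∧ (key ∨ net))) ∨ ((heat → ¬heat) ∨ (¬heat ∨ key)) = True
    ((key ∧ ¬key) ∨ power) ∧ (¬net ∧ (key ∨ net)) = False
      (key ∧ ¬key) ∨ power = True
        key ∧ ¬key = False
          ¬key = True
      ¬net ∧ (key ∨ net) = False
        ¬net = False
        key ∨ net = True
    (heat → ¬heat) ∨ (¬heat ∨ key) = True
      heat → ¬heat = True
        ¬heat = True
      ¬heat ∨ key = True
        ¬heat = True
  ((¬(¬idle) ↔ ¬net) ∧ ¬(¬power)) ∧ (((net ∧ idle) → power) → ((power ↔ ¬key) ∧ ¬idle)) = True
    (¬(¬idle) ↔ ¬net) ∧ ¬(¬power) = True
      ¬(¬idle) ↔ ¬net = True
        ¬(¬idle) = False
          ¬idle = True
        ¬net = False
      ¬(¬power) = True
        ¬power = False
    ((net ∧ idle) → power) → ((power ↔ ¬key) ∧ ¬idle) = True
      (net ∧ idle) → power = True
        net ∧ idle = False
      (power ↔ ¬key) ∧ ¬idle = True
        power ↔ ¬key = True
          ¬key = True
        ¬idle = True
Both conjuncts True, so the formula holds.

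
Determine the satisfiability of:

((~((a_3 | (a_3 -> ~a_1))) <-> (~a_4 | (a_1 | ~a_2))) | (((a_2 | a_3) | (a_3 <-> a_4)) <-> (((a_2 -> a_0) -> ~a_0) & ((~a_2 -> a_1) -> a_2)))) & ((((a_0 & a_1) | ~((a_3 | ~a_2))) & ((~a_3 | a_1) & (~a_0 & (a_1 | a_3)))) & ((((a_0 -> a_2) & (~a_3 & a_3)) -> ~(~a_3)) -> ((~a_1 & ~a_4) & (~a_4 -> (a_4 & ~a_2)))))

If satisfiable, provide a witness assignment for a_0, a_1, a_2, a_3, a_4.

The conjunct (((a_0 -> a_2) & (~a_3 & a_3)) -> ~(~a_3)) -> ((~a_1 & ~a_4) & (~a_4 -> (a_4 & ~a_2))) is unsatisfiable on its own:
  a_3 = True: simplifies to (~a_1 & ~a_4) & (~a_4 -> (a_4 & ~a_2)).
    a_4 = True: the conjunct ~a_4 is False.
    a_4 = False: the conjunct ~a_4 -> (a_4 & ~a_2) becomes ~False -> (False & ~a_2) = False.
  a_3 = False: simplifies to (~a_1 & ~a_4) & (~a_4 -> (a_4 & ~a_2)).
    a_4 = True: the conjunct ~a_4 is False.
    a_4 = False: the conjunct ~a_4 -> (a_4 & ~a_2) becomes ~False -> (False & ~a_2) = False.
So the whole conjunction is unsatisfiable.

No satisfying assignment exists.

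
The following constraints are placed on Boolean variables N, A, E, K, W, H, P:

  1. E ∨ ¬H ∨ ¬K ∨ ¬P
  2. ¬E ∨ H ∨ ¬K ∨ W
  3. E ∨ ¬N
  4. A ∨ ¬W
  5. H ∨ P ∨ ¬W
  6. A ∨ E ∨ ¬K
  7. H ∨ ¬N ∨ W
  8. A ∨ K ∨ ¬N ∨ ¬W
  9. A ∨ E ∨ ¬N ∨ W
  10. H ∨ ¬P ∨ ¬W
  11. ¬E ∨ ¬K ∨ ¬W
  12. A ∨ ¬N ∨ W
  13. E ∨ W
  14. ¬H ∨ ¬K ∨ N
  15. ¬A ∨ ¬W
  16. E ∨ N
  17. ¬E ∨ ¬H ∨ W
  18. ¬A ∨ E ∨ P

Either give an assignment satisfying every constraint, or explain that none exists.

N=F; A=F; E=T; K=F; W=F; H=F; P=T

Set N = False.
  then (E ∨ N) forces E = True.
Set A = False.
  then (A ∨ ¬W) forces W = False.
  then (¬E ∨ ¬H ∨ W) forces H = False.
  then (¬E ∨ H ∨ ¬K ∨ W) forces K = False.
Set P = True.
All clauses satisfied.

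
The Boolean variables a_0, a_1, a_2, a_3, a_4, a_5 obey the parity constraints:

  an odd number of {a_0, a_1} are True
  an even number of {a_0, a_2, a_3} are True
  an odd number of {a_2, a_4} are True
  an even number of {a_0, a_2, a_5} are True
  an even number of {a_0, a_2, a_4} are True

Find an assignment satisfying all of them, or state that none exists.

a_0 = True; a_1 = False; a_2 = False; a_3 = True; a_4 = True; a_5 = True

{a_0, a_1}: 1 true → odd ✓
{a_0, a_2, a_3}: 2 true → even ✓
{a_2, a_4}: 1 true → odd ✓
{a_0, a_2, a_5}: 2 true → even ✓
{a_0, a_2, a_4}: 2 true → even ✓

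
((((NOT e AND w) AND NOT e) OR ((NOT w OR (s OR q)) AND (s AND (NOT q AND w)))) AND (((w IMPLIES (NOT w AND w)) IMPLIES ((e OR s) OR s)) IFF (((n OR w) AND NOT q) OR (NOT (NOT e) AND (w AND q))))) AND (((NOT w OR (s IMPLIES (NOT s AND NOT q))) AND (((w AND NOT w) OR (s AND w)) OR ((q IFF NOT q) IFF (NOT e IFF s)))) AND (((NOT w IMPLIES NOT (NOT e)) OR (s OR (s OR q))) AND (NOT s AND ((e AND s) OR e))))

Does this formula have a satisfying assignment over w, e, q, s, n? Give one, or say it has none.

Unsatisfiable

Case w = True: the formula simplifies to (((NOT e AND NOT e) OR ((s OR q) AND (s AND NOT q))) AND (NOT q OR (NOT (NOT e) AND q))) AND (((s IMPLIES (NOT s AND NOT q)) AND (s OR ((q IFF NOT q) IFF (NOT e IFF s)))) AND (NOT s AND ((e AND s) OR e))).
  s = True: the conjunct s IMPLIES (NOT s AND NOT q) becomes True IMPLIES (False AND NOT q) = False.
  s = False: simplifies to ((NOT e AND NOT e) AND (NOT q OR (NOT (NOT e) AND q))) AND (((q IFF NOT q) IFF e) AND e).
    e = True: the conjunct NOT e is False.
    e = False: the conjunct e is False.
Case w = False: the conjunct ((NOT e AND w) AND NOT e) OR ((NOT w OR (s OR q)) AND (s AND (NOT q AND w))) becomes (False AND NOT e) OR (True AND False) = False.
Both cases fail — unsatisfiable.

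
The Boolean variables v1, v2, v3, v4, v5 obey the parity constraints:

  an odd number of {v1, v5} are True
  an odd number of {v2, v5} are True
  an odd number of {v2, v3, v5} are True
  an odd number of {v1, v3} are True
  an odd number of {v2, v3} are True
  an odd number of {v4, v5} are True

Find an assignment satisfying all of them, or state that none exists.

v1: True, v2: True, v3: False, v4: True, v5: False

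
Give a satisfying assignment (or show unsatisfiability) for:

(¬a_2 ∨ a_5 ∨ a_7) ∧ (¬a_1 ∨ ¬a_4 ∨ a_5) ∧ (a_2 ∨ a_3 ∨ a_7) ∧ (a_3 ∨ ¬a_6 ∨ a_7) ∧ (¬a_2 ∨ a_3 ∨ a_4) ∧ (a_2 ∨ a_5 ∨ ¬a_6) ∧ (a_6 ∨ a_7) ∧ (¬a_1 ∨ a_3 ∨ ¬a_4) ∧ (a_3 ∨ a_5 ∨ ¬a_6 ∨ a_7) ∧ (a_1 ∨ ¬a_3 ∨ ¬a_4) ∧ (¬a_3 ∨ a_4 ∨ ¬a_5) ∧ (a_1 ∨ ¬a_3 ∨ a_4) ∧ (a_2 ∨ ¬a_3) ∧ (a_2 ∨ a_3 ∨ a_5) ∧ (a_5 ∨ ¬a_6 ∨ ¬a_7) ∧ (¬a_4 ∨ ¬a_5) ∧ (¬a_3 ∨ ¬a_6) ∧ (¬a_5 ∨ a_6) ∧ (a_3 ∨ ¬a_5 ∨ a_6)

a_1 = False, a_2 = True, a_3 = False, a_4 = True, a_5 = False, a_6 = False, a_7 = True

Set a_1 = False.
Set a_2 = True.
Try a_3 = True:
  (a_1 ∨ ¬a_3 ∨ ¬a_4) forces a_4 = False.
  clause (a_1 ∨ ¬a_3 ∨ a_4) is falsified — backtrack.
So a_3 = False.
  then (¬a_2 ∨ a_3 ∨ a_4) forces a_4 = True.
  then (¬a_4 ∨ ¬a_5) forces a_5 = False.
  then (¬a_2 ∨ a_5 ∨ a_7) forces a_7 = True.
  then (a_5 ∨ ¬a_6 ∨ ¬a_7) forces a_6 = False.
All clauses satisfied.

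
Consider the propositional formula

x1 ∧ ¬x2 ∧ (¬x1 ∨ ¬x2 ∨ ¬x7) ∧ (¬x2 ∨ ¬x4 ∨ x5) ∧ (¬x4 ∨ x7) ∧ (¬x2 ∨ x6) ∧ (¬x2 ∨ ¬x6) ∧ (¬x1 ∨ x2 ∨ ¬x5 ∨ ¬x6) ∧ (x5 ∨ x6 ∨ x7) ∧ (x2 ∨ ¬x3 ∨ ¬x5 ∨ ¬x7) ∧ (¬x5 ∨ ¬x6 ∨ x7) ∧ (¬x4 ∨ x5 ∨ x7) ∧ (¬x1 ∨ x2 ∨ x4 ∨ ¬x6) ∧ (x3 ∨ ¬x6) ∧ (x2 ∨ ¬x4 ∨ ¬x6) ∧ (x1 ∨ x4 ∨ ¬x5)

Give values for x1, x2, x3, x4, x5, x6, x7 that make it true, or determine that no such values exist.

x1=T, x2=F, x3=F, x4=F, x5=T, x6=F, x7=T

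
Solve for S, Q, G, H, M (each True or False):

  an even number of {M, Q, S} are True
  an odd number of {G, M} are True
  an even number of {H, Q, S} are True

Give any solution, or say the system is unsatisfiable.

S = True, Q = True, G = True, H = False, M = False

{M, Q, S}: 2 true → even ✓
{G, M}: 1 true → odd ✓
{H, Q, S}: 2 true → even ✓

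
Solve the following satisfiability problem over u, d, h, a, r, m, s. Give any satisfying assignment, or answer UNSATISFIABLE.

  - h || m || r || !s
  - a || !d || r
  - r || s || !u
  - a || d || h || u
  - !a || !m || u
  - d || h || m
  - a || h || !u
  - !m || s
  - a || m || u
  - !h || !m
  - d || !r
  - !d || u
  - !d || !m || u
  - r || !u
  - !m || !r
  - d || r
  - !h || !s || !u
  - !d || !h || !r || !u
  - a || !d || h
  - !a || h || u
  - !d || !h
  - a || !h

u: True, d: True, h: False, a: True, r: True, m: False, s: False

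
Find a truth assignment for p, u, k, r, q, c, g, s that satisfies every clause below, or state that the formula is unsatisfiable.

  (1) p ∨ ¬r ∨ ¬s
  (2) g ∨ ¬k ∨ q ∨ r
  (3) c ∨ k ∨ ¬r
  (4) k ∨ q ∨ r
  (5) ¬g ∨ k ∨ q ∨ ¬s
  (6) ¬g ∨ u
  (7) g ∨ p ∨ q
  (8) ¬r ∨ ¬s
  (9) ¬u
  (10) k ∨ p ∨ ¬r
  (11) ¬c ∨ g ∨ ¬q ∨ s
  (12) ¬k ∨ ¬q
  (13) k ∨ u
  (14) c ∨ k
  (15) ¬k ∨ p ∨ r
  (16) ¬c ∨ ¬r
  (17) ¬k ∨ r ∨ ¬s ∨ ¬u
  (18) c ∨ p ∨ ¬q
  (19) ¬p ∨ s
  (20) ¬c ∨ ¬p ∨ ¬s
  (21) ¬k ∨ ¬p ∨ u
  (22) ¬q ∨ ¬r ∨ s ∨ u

No satisfying assignment exists.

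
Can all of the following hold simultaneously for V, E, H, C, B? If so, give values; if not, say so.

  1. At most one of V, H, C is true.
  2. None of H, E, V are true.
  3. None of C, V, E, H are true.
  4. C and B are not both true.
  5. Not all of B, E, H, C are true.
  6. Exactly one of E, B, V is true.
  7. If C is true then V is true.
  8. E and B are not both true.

V = False, E = False, H = False, C = False, B = True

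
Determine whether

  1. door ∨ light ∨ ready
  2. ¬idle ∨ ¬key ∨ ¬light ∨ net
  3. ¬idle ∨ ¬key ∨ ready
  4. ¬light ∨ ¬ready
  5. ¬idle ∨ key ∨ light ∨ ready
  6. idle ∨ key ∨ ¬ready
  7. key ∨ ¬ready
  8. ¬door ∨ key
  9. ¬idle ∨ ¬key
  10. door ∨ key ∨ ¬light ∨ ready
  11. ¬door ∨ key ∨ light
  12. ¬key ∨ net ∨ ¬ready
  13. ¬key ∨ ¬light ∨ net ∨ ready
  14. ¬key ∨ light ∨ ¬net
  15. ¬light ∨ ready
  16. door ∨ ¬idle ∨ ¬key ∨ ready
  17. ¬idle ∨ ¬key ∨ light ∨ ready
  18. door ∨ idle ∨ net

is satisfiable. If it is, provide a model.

Set door = True.
  then (¬door ∨ key) forces key = True.
  then (¬idle ∨ ¬key) forces idle = False.
Try net = True:
  (¬key ∨ light ∨ ¬net) forces light = True.
  (¬light ∨ ¬ready) forces ready = False.
  clause (¬light ∨ ready) is falsified — backtrack.
So net = False.
  then (¬key ∨ net ∨ ¬ready) forces ready = False.
  then (¬key ∨ ¬light ∨ net ∨ ready) forces light = False.
All clauses satisfied.

door = True, net = False, key = True, idle = False, ready = False, light = False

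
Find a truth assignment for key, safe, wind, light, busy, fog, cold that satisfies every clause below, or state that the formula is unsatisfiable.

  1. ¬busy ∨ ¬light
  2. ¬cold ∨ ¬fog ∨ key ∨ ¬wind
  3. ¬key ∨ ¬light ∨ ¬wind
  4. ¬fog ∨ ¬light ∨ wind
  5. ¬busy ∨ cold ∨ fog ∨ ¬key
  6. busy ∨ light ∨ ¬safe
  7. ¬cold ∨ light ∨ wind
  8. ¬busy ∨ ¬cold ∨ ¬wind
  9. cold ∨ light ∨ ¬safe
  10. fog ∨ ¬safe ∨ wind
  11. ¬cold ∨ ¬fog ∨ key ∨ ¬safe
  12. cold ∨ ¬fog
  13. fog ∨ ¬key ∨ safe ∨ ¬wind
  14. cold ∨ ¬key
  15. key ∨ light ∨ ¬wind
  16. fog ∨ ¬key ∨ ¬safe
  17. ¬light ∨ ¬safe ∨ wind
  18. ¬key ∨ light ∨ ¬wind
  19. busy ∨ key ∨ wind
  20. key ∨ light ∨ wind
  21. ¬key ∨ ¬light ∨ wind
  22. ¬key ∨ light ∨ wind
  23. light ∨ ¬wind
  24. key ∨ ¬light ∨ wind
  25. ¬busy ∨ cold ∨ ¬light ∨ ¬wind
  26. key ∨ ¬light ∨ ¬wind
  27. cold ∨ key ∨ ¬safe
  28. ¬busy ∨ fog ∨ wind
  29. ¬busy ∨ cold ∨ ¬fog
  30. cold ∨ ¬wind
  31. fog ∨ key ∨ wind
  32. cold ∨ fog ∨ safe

Case wind = True:
  (light ∨ ¬wind) forces light = True.
  (¬busy ∨ ¬light) forces busy = False.
  (¬key ∨ ¬light ∨ ¬wind) forces key = False.
  Clause (key ∨ ¬light ∨ ¬wind) is falsified — contradiction.
Case wind = False:
  If key = True:
    (cold ∨ ¬key) forces cold = True.
    (¬cold ∨ light ∨ wind) forces light = True.
    clause (¬key ∨ ¬light ∨ wind) is falsified.
  If key = False:
    (busy ∨ key ∨ wind) forces busy = True.
    (¬busy ∨ ¬light) forces light = False.
    clause (key ∨ light ∨ wind) is falsified.
  Every sub-case reaches a contradiction.
Both cases fail, so the formula is unsatisfiable.

Unsatisfiable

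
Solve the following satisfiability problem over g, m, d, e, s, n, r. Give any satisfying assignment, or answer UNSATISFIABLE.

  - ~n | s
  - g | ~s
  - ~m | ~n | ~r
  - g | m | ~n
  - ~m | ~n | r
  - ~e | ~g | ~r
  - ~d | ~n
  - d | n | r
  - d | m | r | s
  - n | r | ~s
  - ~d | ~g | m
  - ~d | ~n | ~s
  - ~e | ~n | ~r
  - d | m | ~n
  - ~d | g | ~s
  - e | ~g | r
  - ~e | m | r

Set g = False.
  then (g | ~s) forces s = False.
  then (~n | s) forces n = False.
Set m = True.
Set d = False.
  then (d | n | r) forces r = True.
Set e = False.
All clauses satisfied.

g=F, m=T, d=F, e=F, s=F, n=F, r=T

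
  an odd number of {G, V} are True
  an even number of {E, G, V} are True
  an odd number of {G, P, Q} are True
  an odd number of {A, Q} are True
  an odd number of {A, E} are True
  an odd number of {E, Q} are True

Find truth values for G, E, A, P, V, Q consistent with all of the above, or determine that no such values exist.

UNSATISFIABLE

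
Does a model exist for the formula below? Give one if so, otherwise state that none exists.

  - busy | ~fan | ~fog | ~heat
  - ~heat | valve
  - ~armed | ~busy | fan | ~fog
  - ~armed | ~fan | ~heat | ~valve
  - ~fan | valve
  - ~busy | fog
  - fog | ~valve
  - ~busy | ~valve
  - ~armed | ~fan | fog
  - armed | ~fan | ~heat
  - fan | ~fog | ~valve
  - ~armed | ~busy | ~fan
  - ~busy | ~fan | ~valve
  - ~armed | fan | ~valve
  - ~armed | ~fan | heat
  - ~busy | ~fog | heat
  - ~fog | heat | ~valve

Set fog = False.
  then (~busy | fog) forces busy = False.
  then (fog | ~valve) forces valve = False.
  then (~heat | valve) forces heat = False.
  then (~fan | valve) forces fan = False.
Set armed = True.
All clauses satisfied.

fog = False, busy = False, armed = True, fan = False, heat = False, valve = False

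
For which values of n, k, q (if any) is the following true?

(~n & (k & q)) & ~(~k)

n=F, k=T, q=T

  ~n & (k & q) = True
    ~n = True
    k & q = True
  ~(~k) = True
    ~k = False
Both conjuncts True, so the formula holds.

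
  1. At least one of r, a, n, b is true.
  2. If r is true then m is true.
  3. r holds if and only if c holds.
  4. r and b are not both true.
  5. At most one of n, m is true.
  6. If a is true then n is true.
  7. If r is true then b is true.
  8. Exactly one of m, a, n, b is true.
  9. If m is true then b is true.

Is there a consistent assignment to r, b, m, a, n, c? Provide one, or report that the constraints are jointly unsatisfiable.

r = False, b = False, m = False, a = False, n = True, c = False

  (1) {r, a, n, b}: 1 true — at least one ✓
  (2) r=F ⇒ m: vacuous ✓
  (3) r=F, c=F — same ✓
  (4) r=F, b=F — not both ✓
  (5) {n, m}: 1 true — at most one ✓
  (6) a=F ⇒ n: vacuous ✓
  (7) r=F ⇒ b: vacuous ✓
  (8) {m, a, n, b}: 1 true — exactly one ✓
  (9) m=F ⇒ b: vacuous ✓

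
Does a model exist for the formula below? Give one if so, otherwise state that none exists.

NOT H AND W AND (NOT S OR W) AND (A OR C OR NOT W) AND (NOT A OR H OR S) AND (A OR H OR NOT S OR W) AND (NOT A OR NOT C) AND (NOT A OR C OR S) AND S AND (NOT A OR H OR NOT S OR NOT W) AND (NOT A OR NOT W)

Unit clause (NOT H) forces H = False.
Unit clause (W) forces W = True.
Unit clause (S) forces S = True.
In (NOT A OR H OR NOT S OR NOT W) only NOT A is left, so A = False.
In (A OR C OR NOT W) only C is left, so C = True.
All clauses satisfied.

S: True, W: True, A: False, C: True, H: False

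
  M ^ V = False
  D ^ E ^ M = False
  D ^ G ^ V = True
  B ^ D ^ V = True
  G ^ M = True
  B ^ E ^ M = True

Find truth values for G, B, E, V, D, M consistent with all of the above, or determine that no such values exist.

G: True, B: True, E: False, V: False, D: False, M: False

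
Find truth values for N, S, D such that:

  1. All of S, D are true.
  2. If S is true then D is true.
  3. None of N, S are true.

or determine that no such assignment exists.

Unsatisfiable

Case S = True:
  Constraint (3) is violated (S=T) — contradiction.
Case S = False:
  Constraint (1) is violated (S=F) — contradiction.
Both cases fail — unsatisfiable.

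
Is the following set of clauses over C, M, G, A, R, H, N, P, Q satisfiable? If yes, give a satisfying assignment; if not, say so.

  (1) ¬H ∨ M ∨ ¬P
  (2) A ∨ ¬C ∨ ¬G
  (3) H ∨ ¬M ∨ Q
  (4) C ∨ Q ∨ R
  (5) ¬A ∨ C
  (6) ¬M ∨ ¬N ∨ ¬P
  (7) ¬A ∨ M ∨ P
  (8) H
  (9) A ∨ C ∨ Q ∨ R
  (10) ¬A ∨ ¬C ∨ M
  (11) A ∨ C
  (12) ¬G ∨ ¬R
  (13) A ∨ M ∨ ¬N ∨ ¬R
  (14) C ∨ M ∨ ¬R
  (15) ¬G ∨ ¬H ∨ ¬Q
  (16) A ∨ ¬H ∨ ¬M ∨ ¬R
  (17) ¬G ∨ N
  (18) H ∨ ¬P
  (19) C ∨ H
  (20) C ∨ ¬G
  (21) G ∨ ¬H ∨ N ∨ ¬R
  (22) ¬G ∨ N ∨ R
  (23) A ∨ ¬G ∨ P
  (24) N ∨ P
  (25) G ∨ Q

C: True, M: True, G: True, A: True, R: False, H: True, N: True, P: False, Q: False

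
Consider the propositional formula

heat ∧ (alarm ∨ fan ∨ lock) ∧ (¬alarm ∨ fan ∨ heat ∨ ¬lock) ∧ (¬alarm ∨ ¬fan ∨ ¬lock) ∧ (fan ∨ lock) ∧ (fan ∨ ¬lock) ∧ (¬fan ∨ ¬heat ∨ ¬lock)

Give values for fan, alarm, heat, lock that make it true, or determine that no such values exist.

fan=T, alarm=F, heat=T, lock=F

Unit clause (heat) forces heat = True.
Try fan = False:
  (fan ∨ lock) forces lock = True.
  clause (fan ∨ ¬lock) is falsified — backtrack.
So fan = True.
  then (¬fan ∨ ¬heat ∨ ¬lock) forces lock = False.
Set alarm = False.
All clauses satisfied.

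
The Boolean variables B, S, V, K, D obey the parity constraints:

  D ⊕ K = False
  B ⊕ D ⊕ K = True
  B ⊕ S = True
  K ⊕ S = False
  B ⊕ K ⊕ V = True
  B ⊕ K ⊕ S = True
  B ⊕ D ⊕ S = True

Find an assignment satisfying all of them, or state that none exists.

B: True, S: False, V: False, K: False, D: False

D ⊕ K = F ⊕ F = False ✓
B ⊕ D ⊕ K = T ⊕ F ⊕ F = True ✓
B ⊕ S = T ⊕ F = True ✓
K ⊕ S = F ⊕ F = False ✓
B ⊕ K ⊕ V = T ⊕ F ⊕ F = True ✓
B ⊕ K ⊕ S = T ⊕ F ⊕ F = True ✓
B ⊕ D ⊕ S = T ⊕ F ⊕ F = True ✓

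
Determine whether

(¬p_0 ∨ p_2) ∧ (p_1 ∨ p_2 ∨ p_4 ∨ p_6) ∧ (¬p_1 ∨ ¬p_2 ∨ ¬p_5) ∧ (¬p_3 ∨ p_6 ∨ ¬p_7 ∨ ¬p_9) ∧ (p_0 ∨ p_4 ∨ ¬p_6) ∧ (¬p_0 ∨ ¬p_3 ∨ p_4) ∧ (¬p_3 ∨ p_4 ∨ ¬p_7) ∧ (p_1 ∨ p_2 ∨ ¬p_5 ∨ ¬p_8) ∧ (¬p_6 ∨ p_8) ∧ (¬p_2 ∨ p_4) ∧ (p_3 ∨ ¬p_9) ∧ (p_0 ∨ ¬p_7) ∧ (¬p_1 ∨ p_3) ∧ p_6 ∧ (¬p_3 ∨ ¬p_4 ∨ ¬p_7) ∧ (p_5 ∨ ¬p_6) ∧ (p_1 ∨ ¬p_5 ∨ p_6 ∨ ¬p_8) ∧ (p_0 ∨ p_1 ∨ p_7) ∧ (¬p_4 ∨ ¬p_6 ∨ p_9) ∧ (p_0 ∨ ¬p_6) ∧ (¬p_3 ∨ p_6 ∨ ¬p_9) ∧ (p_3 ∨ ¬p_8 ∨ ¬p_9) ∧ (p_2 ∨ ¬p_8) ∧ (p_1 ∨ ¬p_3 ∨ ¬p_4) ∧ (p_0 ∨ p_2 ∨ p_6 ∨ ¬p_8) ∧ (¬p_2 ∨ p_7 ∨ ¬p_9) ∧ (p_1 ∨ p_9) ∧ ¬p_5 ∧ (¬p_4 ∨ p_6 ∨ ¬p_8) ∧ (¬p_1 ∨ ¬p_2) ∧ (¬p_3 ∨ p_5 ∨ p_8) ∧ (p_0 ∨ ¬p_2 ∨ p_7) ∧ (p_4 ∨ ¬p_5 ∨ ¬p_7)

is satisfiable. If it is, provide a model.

No satisfying assignment exists.

Case p_5 = True:
  Clause (¬p_5) is falsified — contradiction.
Case p_5 = False:
  (p_6) forces p_6 = True.
  Clause (p_5 ∨ ¬p_6) is falsified — contradiction.
Both cases fail, so the formula is unsatisfiable.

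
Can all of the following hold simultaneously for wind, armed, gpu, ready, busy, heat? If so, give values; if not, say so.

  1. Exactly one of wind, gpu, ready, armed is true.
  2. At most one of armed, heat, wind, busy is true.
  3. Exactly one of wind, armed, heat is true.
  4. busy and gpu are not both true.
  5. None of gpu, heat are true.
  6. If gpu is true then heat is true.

wind = False, armed = True, gpu = False, ready = False, busy = False, heat = False

  (1) {wind, gpu, ready, armed}: 1 true — exactly one ✓
  (2) {armed, heat, wind, busy}: 1 true — at most one ✓
  (3) {wind, armed, heat}: 1 true — exactly one ✓
  (4) busy=F, gpu=F — not both ✓
  (5) {gpu, heat}: 0 true — none ✓
  (6) gpu=F ⇒ heat: vacuous ✓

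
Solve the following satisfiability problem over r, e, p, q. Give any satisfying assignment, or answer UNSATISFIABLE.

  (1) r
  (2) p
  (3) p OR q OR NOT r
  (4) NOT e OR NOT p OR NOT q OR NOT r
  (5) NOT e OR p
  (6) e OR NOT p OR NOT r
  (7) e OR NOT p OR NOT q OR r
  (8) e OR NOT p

r = True; e = True; p = True; q = False

Unit clause (r) forces r = True.
Unit clause (p) forces p = True.
In (e OR NOT p OR NOT r) only e is left, so e = True.
In (NOT e OR NOT p OR NOT q OR NOT r) only NOT q is left, so q = False.
All clauses satisfied.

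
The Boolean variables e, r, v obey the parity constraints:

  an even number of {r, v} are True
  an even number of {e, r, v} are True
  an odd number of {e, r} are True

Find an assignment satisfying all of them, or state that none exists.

e = False, r = True, v = True

{r, v}: 2 true → even ✓
{e, r, v}: 2 true → even ✓
{e, r}: 1 true → odd ✓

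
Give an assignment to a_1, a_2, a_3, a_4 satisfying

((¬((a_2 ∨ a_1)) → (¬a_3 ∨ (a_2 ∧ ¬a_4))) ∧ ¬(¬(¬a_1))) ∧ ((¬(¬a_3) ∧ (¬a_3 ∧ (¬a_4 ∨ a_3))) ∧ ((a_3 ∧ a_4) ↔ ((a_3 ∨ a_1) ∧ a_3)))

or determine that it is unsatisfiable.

Case a_3 = True: the conjunct ¬a_3 is False.
Case a_3 = False: the conjunct ¬(¬a_3) becomes ¬(¬False) = False.
Both cases fail — unsatisfiable.

Unsatisfiable — no assignment works.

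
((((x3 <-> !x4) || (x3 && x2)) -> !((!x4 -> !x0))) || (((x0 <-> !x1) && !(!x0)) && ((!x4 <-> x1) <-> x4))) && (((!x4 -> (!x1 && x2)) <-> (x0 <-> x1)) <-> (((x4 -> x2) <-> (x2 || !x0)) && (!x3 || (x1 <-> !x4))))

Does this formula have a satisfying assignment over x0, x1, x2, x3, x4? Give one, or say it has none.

x0 = True, x1 = True, x2 = False, x3 = False, x4 = False

  (((x3 <-> !x4) || (x3 && x2)) -> !((!x4 -> !x0))) || (((x0 <-> !x1) && !(!x0)) && ((!x4 <-> x1) <-> x4)) = True
    ((x3 <-> !x4) || (x3 && x2)) -> !((!x4 -> !x0)) = True
      (x3 <-> !x4) || (x3 && x2) = False
        x3 <-> !x4 = False
          !x4 = True
        x3 && x2 = False
      !((!x4 -> !x0)) = True
        !x4 -> !x0 = False
          !x4 = True
          !x0 = False
    ((x0 <-> !x1) && !(!x0)) && ((!x4 <-> x1) <-> x4) = False
      (x0 <-> !x1) && !(!x0) = False
        x0 <-> !x1 = False
          !x1 = False
        !(!x0) = True
          !x0 = False
      (!x4 <-> x1) <-> x4 = False
        !x4 <-> x1 = True
          !x4 = True
  ((!x4 -> (!x1 && x2)) <-> (x0 <-> x1)) <-> (((x4 -> x2) <-> (x2 || !x0)) && (!x3 || (x1 <-> !x4))) = True
    (!x4 -> (!x1 && x2)) <-> (x0 <-> x1) = False
      !x4 -> (!x1 && x2) = False
        !x4 = True
        !x1 && x2 = False
          !x1 = False
      x0 <-> x1 = True
    ((x4 -> x2) <-> (x2 || !x0)) && (!x3 || (x1 <-> !x4)) = False
      (x4 -> x2) <-> (x2 || !x0) = False
        x4 -> x2 = True
        x2 || !x0 = False
          !x0 = False
      !x3 || (x1 <-> !x4) = True
        !x3 = True
        x1 <-> !x4 = True
          !x4 = True
Both conjuncts True, so the formula holds.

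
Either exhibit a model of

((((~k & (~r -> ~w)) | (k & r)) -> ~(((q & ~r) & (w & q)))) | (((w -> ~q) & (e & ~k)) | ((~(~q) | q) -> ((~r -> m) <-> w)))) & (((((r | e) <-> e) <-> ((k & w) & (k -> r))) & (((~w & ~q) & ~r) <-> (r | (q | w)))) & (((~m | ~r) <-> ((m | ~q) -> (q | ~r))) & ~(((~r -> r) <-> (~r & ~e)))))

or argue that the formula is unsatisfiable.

The formula is unsatisfiable.

The conjunct ((~w & ~q) & ~r) <-> (r | (q | w)) is unsatisfiable on its own:
  r=F, w=F, q=F: evaluates to False.
  r=F, w=F, q=T: evaluates to False.
  r=F, w=T, q=F: evaluates to False.
  r=F, w=T, q=T: evaluates to False.
  r=T, w=F, q=F: evaluates to False.
  r=T, w=F, q=T: evaluates to False.
  r=T, w=T, q=F: evaluates to False.
  r=T, w=T, q=T: evaluates to False.
So the whole conjunction is unsatisfiable.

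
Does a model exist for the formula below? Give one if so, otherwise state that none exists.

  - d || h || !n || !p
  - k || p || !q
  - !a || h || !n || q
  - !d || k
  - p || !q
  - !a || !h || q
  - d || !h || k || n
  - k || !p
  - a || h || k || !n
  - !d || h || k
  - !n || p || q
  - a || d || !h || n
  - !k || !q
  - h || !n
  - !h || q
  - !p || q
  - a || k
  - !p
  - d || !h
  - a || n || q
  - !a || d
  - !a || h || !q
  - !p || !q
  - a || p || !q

Unit clause (!p) forces p = False.
In (p || !q) only !q is left, so q = False.
In (!n || p || q) only !n is left, so n = False.
In (!h || q) only !h is left, so h = False.
In (a || n || q) only a is left, so a = True.
In (!a || d) only d is left, so d = True.
In (!d || k) only k is left, so k = True.
All clauses satisfied.

h=F, k=T, n=F, q=F, p=F, a=T, d=T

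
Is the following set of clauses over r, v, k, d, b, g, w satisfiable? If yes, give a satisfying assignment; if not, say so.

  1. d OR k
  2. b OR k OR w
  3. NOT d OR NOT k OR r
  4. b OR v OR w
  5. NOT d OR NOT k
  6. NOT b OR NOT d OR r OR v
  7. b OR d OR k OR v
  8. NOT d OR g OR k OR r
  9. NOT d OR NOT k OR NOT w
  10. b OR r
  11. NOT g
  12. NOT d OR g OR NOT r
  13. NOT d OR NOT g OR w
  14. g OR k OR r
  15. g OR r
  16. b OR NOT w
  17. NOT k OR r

r = True; v = False; k = True; d = False; b = True; g = False; w = True

Unit clause (NOT g) forces g = False.
In (g OR r) only r is left, so r = True.
In (NOT d OR g OR NOT r) only NOT d is left, so d = False.
In (d OR k) only k is left, so k = True.
Set v = False.
Set b = True.
Set w = True.
All clauses satisfied.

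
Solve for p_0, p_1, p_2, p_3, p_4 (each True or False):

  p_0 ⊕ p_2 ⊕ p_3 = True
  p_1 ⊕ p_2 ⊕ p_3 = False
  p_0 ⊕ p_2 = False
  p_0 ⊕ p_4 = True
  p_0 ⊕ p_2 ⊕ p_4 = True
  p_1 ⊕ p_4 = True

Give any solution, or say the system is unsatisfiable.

UNSATISFIABLE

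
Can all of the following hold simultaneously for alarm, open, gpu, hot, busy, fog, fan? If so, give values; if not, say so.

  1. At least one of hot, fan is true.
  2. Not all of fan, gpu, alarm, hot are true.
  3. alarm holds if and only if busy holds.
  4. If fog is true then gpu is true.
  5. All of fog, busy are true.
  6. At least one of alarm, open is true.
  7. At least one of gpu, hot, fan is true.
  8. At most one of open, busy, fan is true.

alarm = True; open = False; gpu = True; hot = True; busy = True; fog = True; fan = False

  (1) {hot, fan}: 1 true — at least one ✓
  (2) {fan, gpu, alarm, hot}: 3/4 true — not all ✓
  (3) alarm=T, busy=T — same ✓
  (4) fog=T ⇒ gpu: T ✓
  (5) {fog, busy}: all 2 true ✓
  (6) {alarm, open}: 1 true — at least one ✓
  (7) {gpu, hot, fan}: 2 true — at least one ✓
  (8) {open, busy, fan}: 1 true — at most one ✓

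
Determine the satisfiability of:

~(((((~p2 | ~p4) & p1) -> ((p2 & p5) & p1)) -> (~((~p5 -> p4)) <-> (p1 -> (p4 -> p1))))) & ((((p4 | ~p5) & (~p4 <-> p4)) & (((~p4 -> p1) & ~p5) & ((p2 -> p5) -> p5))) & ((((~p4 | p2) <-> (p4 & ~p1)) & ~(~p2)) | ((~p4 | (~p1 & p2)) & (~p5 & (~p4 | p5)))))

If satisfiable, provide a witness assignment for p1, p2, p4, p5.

UNSATISFIABLE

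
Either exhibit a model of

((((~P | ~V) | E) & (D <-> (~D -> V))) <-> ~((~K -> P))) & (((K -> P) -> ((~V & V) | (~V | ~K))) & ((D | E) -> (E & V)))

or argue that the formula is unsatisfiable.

P = False, E = False, D = False, K = True, V = True

  (((~P | ~V) | E) & (D <-> (~D -> V))) <-> ~((~K -> P)) = True
    ((~P | ~V) | E) & (D <-> (~D -> V)) = False
      (~P | ~V) | E = True
        ~P | ~V = True
          ~P = True
          ~V = False
      D <-> (~D -> V) = False
        ~D -> V = True
          ~D = True
    ~((~K -> P)) = False
      ~K -> P = True
        ~K = False
  ((K -> P) -> ((~V & V) | (~V | ~K))) & ((D | E) -> (E & V)) = True
    (K -> P) -> ((~V & V) | (~V | ~K)) = True
      K -> P = False
      (~V & V) | (~V | ~K) = False
        ~V & V = False
          ~V = False
        ~V | ~K = False
          ~V = False
          ~K = False
    (D | E) -> (E & V) = True
      D | E = False
      E & V = False
Both conjuncts True, so the formula holds.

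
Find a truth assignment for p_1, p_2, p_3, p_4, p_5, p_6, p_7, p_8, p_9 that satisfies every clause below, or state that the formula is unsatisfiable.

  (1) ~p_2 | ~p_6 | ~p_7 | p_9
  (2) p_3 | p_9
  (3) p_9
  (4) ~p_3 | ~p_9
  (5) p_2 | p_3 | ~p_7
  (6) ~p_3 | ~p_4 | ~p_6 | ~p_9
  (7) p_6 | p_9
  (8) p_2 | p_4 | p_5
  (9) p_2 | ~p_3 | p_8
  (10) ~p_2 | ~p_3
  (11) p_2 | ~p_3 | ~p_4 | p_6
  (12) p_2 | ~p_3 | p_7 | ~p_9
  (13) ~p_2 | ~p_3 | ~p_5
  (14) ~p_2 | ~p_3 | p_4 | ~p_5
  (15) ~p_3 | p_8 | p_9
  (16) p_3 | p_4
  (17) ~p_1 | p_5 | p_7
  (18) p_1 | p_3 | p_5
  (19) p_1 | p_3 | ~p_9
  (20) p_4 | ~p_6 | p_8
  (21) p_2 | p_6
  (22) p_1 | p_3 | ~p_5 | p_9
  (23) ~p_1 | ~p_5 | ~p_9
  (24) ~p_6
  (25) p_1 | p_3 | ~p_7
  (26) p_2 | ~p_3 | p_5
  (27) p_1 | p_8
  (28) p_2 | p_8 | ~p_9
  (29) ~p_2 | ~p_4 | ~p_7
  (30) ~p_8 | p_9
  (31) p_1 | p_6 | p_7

Case p_9 = True:
  (~p_3 | ~p_9) forces p_3 = False.
  (p_3 | p_4) forces p_4 = True.
  (p_1 | p_3 | ~p_9) forces p_1 = True.
  (~p_1 | ~p_5 | ~p_9) forces p_5 = False.
  (~p_1 | p_5 | p_7) forces p_7 = True.
  (p_2 | p_3 | ~p_7) forces p_2 = True.
  Clause (~p_2 | ~p_4 | ~p_7) is falsified — contradiction.
Case p_9 = False:
  Clause (p_9) is falsified — contradiction.
Both cases fail, so the formula is unsatisfiable.

The formula is unsatisfiable.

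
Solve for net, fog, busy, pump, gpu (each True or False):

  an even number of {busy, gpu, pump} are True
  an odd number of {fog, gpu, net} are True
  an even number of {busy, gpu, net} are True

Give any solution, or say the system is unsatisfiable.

net: False; fog: False; busy: True; pump: False; gpu: True

{busy, gpu, pump}: 2 true → even ✓
{fog, gpu, net}: 1 true → odd ✓
{busy, gpu, net}: 2 true → even ✓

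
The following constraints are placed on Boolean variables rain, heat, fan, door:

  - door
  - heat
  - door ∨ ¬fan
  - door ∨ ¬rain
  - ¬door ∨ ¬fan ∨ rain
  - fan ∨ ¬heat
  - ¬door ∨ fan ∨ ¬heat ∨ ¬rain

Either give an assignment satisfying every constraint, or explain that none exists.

rain = True; heat = True; fan = True; door = True

Unit clause (door) forces door = True.
Unit clause (heat) forces heat = True.
In (fan ∨ ¬heat) only fan is left, so fan = True.
In (¬door ∨ ¬fan ∨ rain) only rain is left, so rain = True.
Check each clause:
  (door): door holds.
  (heat): heat holds.
  (door ∨ ¬fan): door holds.
  (door ∨ ¬rain): door holds.
  (¬door ∨ ¬fan ∨ rain): rain holds.
  (fan ∨ ¬heat): fan holds.
  (¬door ∨ fan ∨ ¬heat ∨ ¬rain): fan holds.
All clauses satisfied.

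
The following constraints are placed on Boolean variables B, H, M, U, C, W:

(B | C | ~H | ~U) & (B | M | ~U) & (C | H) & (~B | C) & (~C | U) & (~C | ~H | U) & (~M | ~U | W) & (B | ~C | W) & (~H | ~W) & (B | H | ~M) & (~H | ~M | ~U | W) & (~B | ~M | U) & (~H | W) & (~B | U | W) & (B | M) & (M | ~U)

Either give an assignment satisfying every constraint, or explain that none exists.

B = True, H = False, M = True, U = True, C = True, W = True

Try B = False:
  (B | M) forces M = True.
  (B | H | ~M) forces H = True.
  (~H | ~W) forces W = False.
  clause (~H | W) is falsified — backtrack.
So B = True.
  then (~B | C) forces C = True.
  then (~C | U) forces U = True.
  then (M | ~U) forces M = True.
  then (~M | ~U | W) forces W = True.
  then (~H | ~W) forces H = False.
All clauses satisfied.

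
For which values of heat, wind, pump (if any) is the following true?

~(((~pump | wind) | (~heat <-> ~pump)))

heat = False; wind = False; pump = True

  ~(((~pump | wind) | (~heat <-> ~pump))) = True
    (~pump | wind) | (~heat <-> ~pump) = False
      ~pump | wind = False
        ~pump = False
      ~heat <-> ~pump = False
        ~heat = True
        ~pump = False
The formula evaluates to True.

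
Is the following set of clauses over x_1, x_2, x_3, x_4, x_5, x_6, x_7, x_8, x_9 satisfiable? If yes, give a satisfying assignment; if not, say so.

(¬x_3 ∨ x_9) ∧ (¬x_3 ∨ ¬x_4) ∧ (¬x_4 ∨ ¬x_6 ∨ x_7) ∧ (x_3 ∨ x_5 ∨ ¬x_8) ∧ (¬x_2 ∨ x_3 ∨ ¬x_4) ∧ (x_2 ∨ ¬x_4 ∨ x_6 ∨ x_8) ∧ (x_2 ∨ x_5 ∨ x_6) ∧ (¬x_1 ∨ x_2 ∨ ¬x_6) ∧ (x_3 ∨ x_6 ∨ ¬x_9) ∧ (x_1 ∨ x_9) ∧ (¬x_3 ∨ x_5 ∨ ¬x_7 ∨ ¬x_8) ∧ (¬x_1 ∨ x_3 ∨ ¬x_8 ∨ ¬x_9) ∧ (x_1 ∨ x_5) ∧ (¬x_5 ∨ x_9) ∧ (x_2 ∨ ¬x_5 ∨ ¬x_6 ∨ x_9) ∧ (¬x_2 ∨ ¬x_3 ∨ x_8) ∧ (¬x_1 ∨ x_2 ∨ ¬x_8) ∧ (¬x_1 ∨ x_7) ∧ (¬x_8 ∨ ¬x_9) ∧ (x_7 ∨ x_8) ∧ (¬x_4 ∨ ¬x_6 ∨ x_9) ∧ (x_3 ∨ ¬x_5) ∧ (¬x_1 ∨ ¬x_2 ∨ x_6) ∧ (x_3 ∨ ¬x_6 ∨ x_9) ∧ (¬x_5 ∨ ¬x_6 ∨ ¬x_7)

x_1 = True, x_2 = False, x_3 = True, x_4 = False, x_5 = True, x_6 = False, x_7 = True, x_8 = False, x_9 = True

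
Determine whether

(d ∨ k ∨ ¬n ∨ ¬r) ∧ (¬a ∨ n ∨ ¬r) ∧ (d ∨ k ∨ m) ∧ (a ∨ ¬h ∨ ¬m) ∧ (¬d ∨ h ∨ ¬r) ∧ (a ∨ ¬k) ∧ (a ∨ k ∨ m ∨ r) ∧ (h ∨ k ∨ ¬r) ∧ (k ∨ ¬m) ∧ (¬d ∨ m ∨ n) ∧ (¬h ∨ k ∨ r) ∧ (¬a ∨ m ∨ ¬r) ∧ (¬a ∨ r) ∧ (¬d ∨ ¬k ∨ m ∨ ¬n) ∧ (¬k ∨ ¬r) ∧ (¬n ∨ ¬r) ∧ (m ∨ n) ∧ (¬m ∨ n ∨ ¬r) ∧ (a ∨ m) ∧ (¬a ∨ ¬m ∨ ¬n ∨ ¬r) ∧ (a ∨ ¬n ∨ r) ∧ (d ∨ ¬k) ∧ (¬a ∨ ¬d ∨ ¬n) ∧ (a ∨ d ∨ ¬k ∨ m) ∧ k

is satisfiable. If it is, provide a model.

The formula is unsatisfiable.

Case k = True:
  (a ∨ ¬k) forces a = True.
  (¬a ∨ r) forces r = True.
  Clause (¬k ∨ ¬r) is falsified — contradiction.
Case k = False:
  Clause (k) is falsified — contradiction.
Both cases fail, so the formula is unsatisfiable.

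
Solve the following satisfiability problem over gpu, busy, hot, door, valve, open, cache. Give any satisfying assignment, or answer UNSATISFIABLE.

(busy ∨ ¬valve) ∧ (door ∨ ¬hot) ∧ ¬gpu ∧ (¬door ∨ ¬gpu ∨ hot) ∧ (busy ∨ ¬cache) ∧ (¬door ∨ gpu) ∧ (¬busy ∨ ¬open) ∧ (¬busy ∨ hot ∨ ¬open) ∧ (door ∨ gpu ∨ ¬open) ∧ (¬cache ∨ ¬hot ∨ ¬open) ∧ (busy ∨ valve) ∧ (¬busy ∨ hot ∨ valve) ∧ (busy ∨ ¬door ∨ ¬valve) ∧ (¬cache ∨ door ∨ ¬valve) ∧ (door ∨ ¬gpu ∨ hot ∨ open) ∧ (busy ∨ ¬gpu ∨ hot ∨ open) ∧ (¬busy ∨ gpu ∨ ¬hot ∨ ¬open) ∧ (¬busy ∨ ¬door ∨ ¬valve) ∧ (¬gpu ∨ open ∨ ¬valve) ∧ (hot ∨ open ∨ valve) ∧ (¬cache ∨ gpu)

gpu=F; busy=T; hot=F; door=F; valve=T; open=F; cache=F

Unit clause (¬gpu) forces gpu = False.
In (¬door ∨ gpu) only ¬door is left, so door = False.
In (door ∨ gpu ∨ ¬open) only ¬open is left, so open = False.
In (¬cache ∨ gpu) only ¬cache is left, so cache = False.
In (door ∨ ¬hot) only ¬hot is left, so hot = False.
In (hot ∨ open ∨ valve) only valve is left, so valve = True.
In (busy ∨ ¬valve) only busy is left, so busy = True.
All clauses satisfied.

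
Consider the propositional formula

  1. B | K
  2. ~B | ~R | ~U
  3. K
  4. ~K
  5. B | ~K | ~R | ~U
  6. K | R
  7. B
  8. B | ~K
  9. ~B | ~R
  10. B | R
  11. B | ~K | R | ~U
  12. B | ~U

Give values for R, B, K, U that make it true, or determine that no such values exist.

No satisfying assignment exists.

Case K = True:
  Clause (~K) is falsified — contradiction.
Case K = False:
  Clause (K) is falsified — contradiction.
Both cases fail, so the formula is unsatisfiable.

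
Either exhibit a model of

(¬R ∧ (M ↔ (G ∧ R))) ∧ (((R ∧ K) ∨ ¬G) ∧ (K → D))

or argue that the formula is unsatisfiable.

R = False, K = False, G = False, D = False, M = False

  ¬R ∧ (M ↔ (G ∧ R)) = True
    ¬R = True
    M ↔ (G ∧ R) = True
      G ∧ R = False
  ((R ∧ K) ∨ ¬G) ∧ (K → D) = True
    (R ∧ K) ∨ ¬G = True
      R ∧ K = False
      ¬G = True
    K → D = True
Both conjuncts True, so the formula holds.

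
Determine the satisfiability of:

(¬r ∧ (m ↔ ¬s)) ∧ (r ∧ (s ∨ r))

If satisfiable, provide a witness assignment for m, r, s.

Case r = True: the conjunct ¬r is False.
Case r = False: the conjunct r is False.
Both cases fail — unsatisfiable.

Unsatisfiable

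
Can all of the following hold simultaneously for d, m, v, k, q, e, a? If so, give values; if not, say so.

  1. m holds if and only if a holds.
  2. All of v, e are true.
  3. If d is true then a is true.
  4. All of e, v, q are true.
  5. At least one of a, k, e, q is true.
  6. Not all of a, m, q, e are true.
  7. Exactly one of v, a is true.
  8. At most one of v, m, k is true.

d = False, m = False, v = True, k = False, q = True, e = True, a = False

  (1) m=F, a=F — same ✓
  (2) {v, e}: all 2 true ✓
  (3) d=F ⇒ a: vacuous ✓
  (4) {e, v, q}: all 3 true ✓
  (5) {a, k, e, q}: 2 true — at least one ✓
  (6) {a, m, q, e}: 2/4 true — not all ✓
  (7) {v, a}: 1 true — exactly one ✓
  (8) {v, m, k}: 1 true — at most one ✓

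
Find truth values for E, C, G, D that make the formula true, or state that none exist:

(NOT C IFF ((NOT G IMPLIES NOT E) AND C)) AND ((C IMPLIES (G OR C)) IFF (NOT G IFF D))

E = True, C = True, G = False, D = True

  NOT C IFF ((NOT G IMPLIES NOT E) AND C) = True
    NOT C = False
    (NOT G IMPLIES NOT E) AND C = False
      NOT G IMPLIES NOT E = False
        NOT G = True
        NOT E = False
  (C IMPLIES (G OR C)) IFF (NOT G IFF D) = True
    C IMPLIES (G OR C) = True
      G OR C = True
    NOT G IFF D = True
      NOT G = True
Both conjuncts True, so the formula holds.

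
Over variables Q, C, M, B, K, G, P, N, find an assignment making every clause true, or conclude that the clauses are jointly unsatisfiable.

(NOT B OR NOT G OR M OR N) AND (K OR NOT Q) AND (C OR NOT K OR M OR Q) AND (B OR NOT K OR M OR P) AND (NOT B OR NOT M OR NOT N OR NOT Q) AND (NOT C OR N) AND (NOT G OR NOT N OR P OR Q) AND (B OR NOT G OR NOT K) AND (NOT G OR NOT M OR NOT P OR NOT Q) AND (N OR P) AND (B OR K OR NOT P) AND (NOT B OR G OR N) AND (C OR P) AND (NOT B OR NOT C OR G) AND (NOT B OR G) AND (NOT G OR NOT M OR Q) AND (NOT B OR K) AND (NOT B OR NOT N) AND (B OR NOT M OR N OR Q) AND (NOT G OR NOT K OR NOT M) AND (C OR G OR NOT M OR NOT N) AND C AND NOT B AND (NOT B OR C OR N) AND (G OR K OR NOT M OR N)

Unit clause (C) forces C = True.
Unit clause (NOT B) forces B = False.
In (NOT C OR N) only N is left, so N = True.
Set Q = False.
Set M = False.
Set K = True.
  then (B OR NOT K OR M OR P) forces P = True.
  then (B OR NOT G OR NOT K) forces G = False.
All clauses satisfied.

Q=F, C=T, M=F, B=F, K=T, G=F, P=T, N=T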